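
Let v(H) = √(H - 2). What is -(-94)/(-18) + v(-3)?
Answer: -47/9 + I*√5 ≈ -5.2222 + 2.2361*I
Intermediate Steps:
v(H) = √(-2 + H)
-(-94)/(-18) + v(-3) = -(-94)/(-18) + √(-2 - 3) = -(-94)*(-1)/18 + √(-5) = -2*47/18 + I*√5 = -47/9 + I*√5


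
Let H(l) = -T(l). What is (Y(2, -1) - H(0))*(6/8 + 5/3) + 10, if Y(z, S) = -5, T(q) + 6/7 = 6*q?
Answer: -349/84 ≈ -4.1548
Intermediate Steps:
T(q) = -6/7 + 6*q
H(l) = 6/7 - 6*l (H(l) = -(-6/7 + 6*l) = 6/7 - 6*l)
(Y(2, -1) - H(0))*(6/8 + 5/3) + 10 = (-5 - (6/7 - 6*0))*(6/8 + 5/3) + 10 = (-5 - (6/7 + 0))*(6*(⅛) + 5*(⅓)) + 10 = (-5 - 1*6/7)*(¾ + 5/3) + 10 = (-5 - 6/7)*(29/12) + 10 = -41/7*29/12 + 10 = -1189/84 + 10 = -349/84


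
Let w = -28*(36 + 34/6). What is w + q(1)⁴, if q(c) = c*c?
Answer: -3497/3 ≈ -1165.7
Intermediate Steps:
q(c) = c²
w = -3500/3 (w = -28*(36 + 34*(⅙)) = -28*(36 + 17/3) = -28*125/3 = -3500/3 ≈ -1166.7)
w + q(1)⁴ = -3500/3 + (1²)⁴ = -3500/3 + 1⁴ = -3500/3 + 1 = -3497/3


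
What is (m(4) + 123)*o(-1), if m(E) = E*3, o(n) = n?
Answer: -135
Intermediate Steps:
m(E) = 3*E
(m(4) + 123)*o(-1) = (3*4 + 123)*(-1) = (12 + 123)*(-1) = 135*(-1) = -135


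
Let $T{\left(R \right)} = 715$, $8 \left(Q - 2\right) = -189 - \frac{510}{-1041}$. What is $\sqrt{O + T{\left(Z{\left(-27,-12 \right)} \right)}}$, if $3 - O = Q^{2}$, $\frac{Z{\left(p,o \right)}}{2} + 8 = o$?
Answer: $\frac{3 \sqrt{216632783}}{2776} \approx 15.906$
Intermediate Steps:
$Z{\left(p,o \right)} = -16 + 2 o$
$Q = - \frac{59861}{2776}$ ($Q = 2 + \frac{-189 - \frac{510}{-1041}}{8} = 2 + \frac{-189 - - \frac{170}{347}}{8} = 2 + \frac{-189 + \frac{170}{347}}{8} = 2 + \frac{1}{8} \left(- \frac{65413}{347}\right) = 2 - \frac{65413}{2776} = - \frac{59861}{2776} \approx -21.564$)
$O = - \frac{3560220793}{7706176}$ ($O = 3 - \left(- \frac{59861}{2776}\right)^{2} = 3 - \frac{3583339321}{7706176} = - \frac{3560220793}{7706176} \approx -462.0$)
$\sqrt{O + T{\left(Z{\left(-27,-12 \right)} \right)}} = \sqrt{- \frac{3560220793}{7706176} + 715} = \sqrt{\frac{1949695047}{7706176}} = \frac{3 \sqrt{216632783}}{2776}$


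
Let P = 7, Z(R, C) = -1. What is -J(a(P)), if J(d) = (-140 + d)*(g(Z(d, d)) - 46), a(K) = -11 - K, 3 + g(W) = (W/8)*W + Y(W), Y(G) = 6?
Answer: -27097/4 ≈ -6774.3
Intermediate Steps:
g(W) = 3 + W**2/8 (g(W) = -3 + ((W/8)*W + 6) = -3 + (W**2/8 + 6) = -3 + (6 + W**2/8) = 3 + W**2/8)
J(d) = 12005/2 - 343*d/8 (J(d) = (-140 + d)*((3 + (1/8)*(-1)**2) - 46) = (-140 + d)*((3 + (1/8)*1) - 46) = (-140 + d)*((3 + 1/8) - 46) = (-140 + d)*(25/8 - 46) = (-140 + d)*(-343/8) = 12005/2 - 343*d/8)
-J(a(P)) = -(12005/2 - 343*(-11 - 1*7)/8) = -(12005/2 - 343*(-11 - 7)/8) = -(12005/2 - 343/8*(-18)) = -(12005/2 + 3087/4) = -1*27097/4 = -27097/4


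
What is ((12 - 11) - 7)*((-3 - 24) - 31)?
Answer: 348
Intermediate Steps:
((12 - 11) - 7)*((-3 - 24) - 31) = (1 - 7)*(-27 - 31) = -6*(-58) = 348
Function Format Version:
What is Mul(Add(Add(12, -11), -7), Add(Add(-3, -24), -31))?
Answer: 348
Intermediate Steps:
Mul(Add(Add(12, -11), -7), Add(Add(-3, -24), -31)) = Mul(Add(1, -7), Add(-27, -31)) = Mul(-6, -58) = 348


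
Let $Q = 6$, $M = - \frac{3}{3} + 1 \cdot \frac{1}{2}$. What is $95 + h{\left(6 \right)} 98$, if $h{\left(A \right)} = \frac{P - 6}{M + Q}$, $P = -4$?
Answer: $- \frac{915}{11} \approx -83.182$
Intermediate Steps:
$M = - \frac{1}{2}$ ($M = \left(-3\right) \frac{1}{3} + 1 \cdot \frac{1}{2} = -1 + \frac{1}{2} = - \frac{1}{2} \approx -0.5$)
$h{\left(A \right)} = - \frac{20}{11}$ ($h{\left(A \right)} = \frac{-4 - 6}{- \frac{1}{2} + 6} = - \frac{10}{\frac{11}{2}} = \left(-10\right) \frac{2}{11} = - \frac{20}{11}$)
$95 + h{\left(6 \right)} 98 = 95 - \frac{1960}{11} = - \frac{915}{11}$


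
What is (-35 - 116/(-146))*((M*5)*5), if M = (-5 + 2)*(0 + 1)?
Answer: 187275/73 ≈ 2565.4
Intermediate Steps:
M = -3 (M = -3*1 = -3)
(-35 - 116/(-146))*((M*5)*5) = (-35 - 116/(-146))*(-3*5*5) = (-35 - 116*(-1/146))*(-15*5) = (-35 + 58/73)*(-75) = -2497/73*(-75) = 187275/73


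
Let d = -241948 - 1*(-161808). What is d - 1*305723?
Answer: -385863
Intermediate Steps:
d = -80140 (d = -241948 + 161808 = -80140)
d - 1*305723 = -80140 - 1*305723 = -80140 - 305723 = -385863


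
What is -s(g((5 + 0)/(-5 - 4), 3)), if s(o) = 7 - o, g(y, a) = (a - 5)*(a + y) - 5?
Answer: -152/9 ≈ -16.889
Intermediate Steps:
g(y, a) = -5 + (-5 + a)*(a + y) (g(y, a) = (-5 + a)*(a + y) - 5 = -5 + (-5 + a)*(a + y))
-s(g((5 + 0)/(-5 - 4), 3)) = -(7 - (-5 + 3**2 - 5*3 - 5*(5 + 0)/(-5 - 4) + 3*((5 + 0)/(-5 - 4)))) = -(7 - (-5 + 9 - 15 - 25/(-9) + 3*(5/(-9)))) = -(7 - (-5 + 9 - 15 - 25*(-1)/9 + 3*(5*(-1/9)))) = -(7 - (-5 + 9 - 15 - 5*(-5/9) + 3*(-5/9))) = -(7 - (-5 + 9 - 15 + 25/9 - 5/3)) = -(7 - 1*(-89/9)) = -(7 + 89/9) = -1*152/9 = -152/9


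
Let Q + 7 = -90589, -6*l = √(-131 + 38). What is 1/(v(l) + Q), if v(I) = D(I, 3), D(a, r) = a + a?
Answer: -271788/24622905679 + I*√93/24622905679 ≈ -1.1038e-5 + 3.9165e-10*I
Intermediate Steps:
l = -I*√93/6 (l = -√(-131 + 38)/6 = -I*√93/6 ≈ -1.6073*I)
D(a, r) = 2*a
v(I) = 2*I
Q = -90596 (Q = -7 - 90589 = -90596)
1/(v(l) + Q) = 1/(2*(-I*√93/6) - 90596) = 1/(-I*√93/3 - 90596) = 1/(-90596 - I*√93/3)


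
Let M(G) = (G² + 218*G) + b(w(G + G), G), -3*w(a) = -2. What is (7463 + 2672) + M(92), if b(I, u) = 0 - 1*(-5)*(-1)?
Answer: 38650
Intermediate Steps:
w(a) = ⅔ (w(a) = -⅓*(-2) = ⅔)
b(I, u) = -5 (b(I, u) = 0 + 5*(-1) = 0 - 5 = -5)
M(G) = -5 + G² + 218*G (M(G) = (G² + 218*G) - 5 = -5 + G² + 218*G)
(7463 + 2672) + M(92) = (7463 + 2672) + (-5 + 92² + 218*92) = 10135 + (-5 + 8464 + 20056) = 10135 + 28515 = 38650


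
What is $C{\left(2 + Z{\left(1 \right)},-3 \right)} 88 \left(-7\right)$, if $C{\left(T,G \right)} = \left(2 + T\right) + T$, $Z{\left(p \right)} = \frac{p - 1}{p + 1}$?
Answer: $-3696$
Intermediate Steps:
$Z{\left(p \right)} = \frac{-1 + p}{1 + p}$
$C{\left(T,G \right)} = 2 + 2 T$
$C{\left(2 + Z{\left(1 \right)},-3 \right)} 88 \left(-7\right) = \left(2 + 2 \left(2 + \frac{-1 + 1}{1 + 1}\right)\right) 88 \left(-7\right) = \left(2 + 2 \left(2 + \frac{1}{2} \cdot 0\right)\right) 88 \left(-7\right) = \left(2 + 2 \left(2 + 0\right)\right) 88 \left(-7\right) = \left(2 + 2 \cdot 2\right) 88 \left(-7\right) = \left(2 + 4\right) 88 \left(-7\right) = 6 \cdot 88 \left(-7\right) = 528 \left(-7\right) = -3696$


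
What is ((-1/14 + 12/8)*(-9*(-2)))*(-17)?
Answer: -3060/7 ≈ -437.14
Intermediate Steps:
((-1/14 + 12/8)*(-9*(-2)))*(-17) = ((-1*1/14 + 12*(⅛))*18)*(-17) = ((-1/14 + 3/2)*18)*(-17) = ((10/7)*18)*(-17) = (180/7)*(-17) = -3060/7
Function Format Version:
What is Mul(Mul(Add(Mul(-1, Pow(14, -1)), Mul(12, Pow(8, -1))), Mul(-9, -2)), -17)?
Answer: Rational(-3060, 7) ≈ -437.14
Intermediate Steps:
Mul(Mul(Add(Mul(-1, Pow(14, -1)), Mul(12, Pow(8, -1))), Mul(-9, -2)), -17) = Mul(Mul(Add(Mul(-1, Rational(1, 14)), Mul(12, Rational(1, 8))), 18), -17) = Mul(Mul(Add(Rational(-1, 14), Rational(3, 2)), 18), -17) = Mul(Mul(Rational(10, 7), 18), -17) = Mul(Rational(180, 7), -17) = Rational(-3060, 7)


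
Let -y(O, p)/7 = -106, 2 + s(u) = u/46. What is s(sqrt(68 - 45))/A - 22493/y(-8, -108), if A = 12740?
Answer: -5117184/168805 + sqrt(23)/586040 ≈ -30.314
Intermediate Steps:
s(u) = -2 + u/46
y(O, p) = 742 (y(O, p) = -7*(-106) = 742)
s(sqrt(68 - 45))/A - 22493/y(-8, -108) = (-2 + sqrt(68 - 45)/46)/12740 - 22493/742 = (-2 + sqrt(23)/46)*(1/12740) - 22493*1/742 = (-1/6370 + sqrt(23)/586040) - 22493/742 = -5117184/168805 + sqrt(23)/586040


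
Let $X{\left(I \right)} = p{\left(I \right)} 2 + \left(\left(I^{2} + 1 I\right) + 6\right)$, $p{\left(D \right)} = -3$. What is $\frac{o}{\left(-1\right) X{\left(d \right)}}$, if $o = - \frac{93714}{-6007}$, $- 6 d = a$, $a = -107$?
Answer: $- \frac{3373704}{72630637} \approx -0.04645$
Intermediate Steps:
$d = \frac{107}{6}$ ($d = \left(- \frac{1}{6}\right) \left(-107\right) = \frac{107}{6} \approx 17.833$)
$X{\left(I \right)} = I + I^{2}$ ($X{\left(I \right)} = \left(-3\right) 2 + \left(\left(I^{2} + 1 I\right) + 6\right) = -6 + \left(\left(I^{2} + I\right) + 6\right) = -6 + \left(\left(I + I^{2}\right) + 6\right) = -6 + \left(6 + I + I^{2}\right) = I + I^{2}$)
$o = \frac{93714}{6007}$ ($o = \left(-93714\right) \left(- \frac{1}{6007}\right) = \frac{93714}{6007} \approx 15.601$)
$\frac{o}{\left(-1\right) X{\left(d \right)}} = \frac{93714}{6007 \left(- \frac{107 \left(1 + \frac{107}{6}\right)}{6}\right)} = \frac{93714}{6007 \left(- \frac{107 \cdot 113}{6 \cdot 6}\right)} = \frac{93714}{6007 \left(\left(-1\right) \frac{12091}{36}\right)} = \frac{93714}{6007 \left(- \frac{12091}{36}\right)} = \frac{93714}{6007} \left(- \frac{36}{12091}\right) = - \frac{3373704}{72630637}$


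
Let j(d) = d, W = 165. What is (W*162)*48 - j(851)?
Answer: 1282189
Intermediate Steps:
(W*162)*48 - j(851) = (165*162)*48 - 1*851 = 26730*48 - 851 = 1283040 - 851 = 1282189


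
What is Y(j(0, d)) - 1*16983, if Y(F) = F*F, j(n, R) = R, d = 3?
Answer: -16974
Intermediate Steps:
Y(F) = F²
Y(j(0, d)) - 1*16983 = 3² - 1*16983 = 9 - 16983 = -16974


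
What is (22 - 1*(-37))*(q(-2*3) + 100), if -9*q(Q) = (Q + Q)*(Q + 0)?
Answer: 5428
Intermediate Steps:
q(Q) = -2*Q**2/9 (q(Q) = -(Q + Q)*(Q + 0)/9 = -2*Q*Q/9 = -2*Q**2/9)
(22 - 1*(-37))*(q(-2*3) + 100) = (22 - 1*(-37))*(-2*(-2*3)**2/9 + 100) = (22 + 37)*(-2/9*(-6)**2 + 100) = 59*(-2/9*36 + 100) = 59*(-8 + 100) = 59*92 = 5428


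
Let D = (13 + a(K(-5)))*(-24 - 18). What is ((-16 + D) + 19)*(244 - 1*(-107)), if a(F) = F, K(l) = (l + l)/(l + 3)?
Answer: -264303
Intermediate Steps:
K(l) = 2*l/(3 + l) (K(l) = (2*l)/(3 + l) = 2*l/(3 + l))
D = -756 (D = (13 + 2*(-5)/(3 - 5))*(-24 - 18) = (13 + 2*(-5)/(-2))*(-42) = (13 + 2*(-5)*(-½))*(-42) = (13 + 5)*(-42) = 18*(-42) = -756)
((-16 + D) + 19)*(244 - 1*(-107)) = ((-16 - 756) + 19)*(244 - 1*(-107)) = (-772 + 19)*(244 + 107) = -753*351 = -264303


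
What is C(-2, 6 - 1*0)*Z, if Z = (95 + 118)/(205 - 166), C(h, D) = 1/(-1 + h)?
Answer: -71/39 ≈ -1.8205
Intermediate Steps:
Z = 71/13 (Z = 213/39 = 213*(1/39) = 71/13 ≈ 5.4615)
C(-2, 6 - 1*0)*Z = (71/13)/(-1 - 2) = (71/13)/(-3) = -⅓*71/13 = -71/39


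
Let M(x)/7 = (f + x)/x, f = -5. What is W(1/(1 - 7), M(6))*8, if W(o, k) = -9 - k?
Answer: -244/3 ≈ -81.333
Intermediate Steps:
M(x) = 7*(-5 + x)/x (M(x) = 7*((-5 + x)/x) = 7*(-5 + x)/x)
W(1/(1 - 7), M(6))*8 = (-9 - (7 - 35/6))*8 = (-9 - 1*7/6)*8 = (-9 - 7/6)*8 = -61/6*8 = -244/3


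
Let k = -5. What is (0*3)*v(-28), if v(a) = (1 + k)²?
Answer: 0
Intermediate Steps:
v(a) = 16 (v(a) = (1 - 5)² = (-4)² = 16)
(0*3)*v(-28) = (0*3)*16 = 0*16 = 0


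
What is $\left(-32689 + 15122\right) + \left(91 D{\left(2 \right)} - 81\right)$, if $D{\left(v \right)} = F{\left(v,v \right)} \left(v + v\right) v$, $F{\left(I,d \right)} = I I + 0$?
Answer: $-14736$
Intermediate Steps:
$F{\left(I,d \right)} = I^{2}$ ($F{\left(I,d \right)} = I^{2} + 0 = I^{2}$)
$D{\left(v \right)} = 2 v^{4}$ ($D{\left(v \right)} = v^{2} \left(v + v\right) v = v^{2} \cdot 2 v v = v^{2} \cdot 2 v^{2} = 2 v^{4}$)
$\left(-32689 + 15122\right) + \left(91 D{\left(2 \right)} - 81\right) = \left(-32689 + 15122\right) - \left(81 - 91 \cdot 2 \cdot 2^{4}\right) = -17567 - \left(81 - 91 \cdot 2 \cdot 16\right) = -17567 + \left(91 \cdot 32 - 81\right) = -17567 + \left(2912 - 81\right) = -17567 + 2831 = -14736$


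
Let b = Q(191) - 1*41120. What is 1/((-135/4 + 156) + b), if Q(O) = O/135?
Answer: -540/22138021 ≈ -2.4392e-5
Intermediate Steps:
Q(O) = O/135 (Q(O) = O*(1/135) = O/135)
b = -5551009/135 (b = (1/135)*191 - 1*41120 = 191/135 - 41120 = -5551009/135 ≈ -41119.)
1/((-135/4 + 156) + b) = 1/((-135/4 + 156) - 5551009/135) = 1/(489/4 - 5551009/135) = 1/(-22138021/540) = -540/22138021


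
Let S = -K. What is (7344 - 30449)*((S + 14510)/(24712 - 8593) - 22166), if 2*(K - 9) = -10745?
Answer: 5503208672635/10746 ≈ 5.1212e+8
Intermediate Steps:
K = -10727/2 (K = 9 + (½)*(-10745) = 9 - 10745/2 = -10727/2 ≈ -5363.5)
S = 10727/2 (S = -1*(-10727/2) = 10727/2 ≈ 5363.5)
(7344 - 30449)*((S + 14510)/(24712 - 8593) - 22166) = (7344 - 30449)*((10727/2 + 14510)/(24712 - 8593) - 22166) = -23105*((39747/2)/16119 - 22166) = -23105*((39747/2)*(1/16119) - 22166) = -23105*(13249/10746 - 22166) = -23105*(-238182587/10746) = 5503208672635/10746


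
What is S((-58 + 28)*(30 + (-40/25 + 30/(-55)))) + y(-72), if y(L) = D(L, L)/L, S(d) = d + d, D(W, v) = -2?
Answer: -661813/396 ≈ -1671.2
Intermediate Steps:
S(d) = 2*d
y(L) = -2/L
S((-58 + 28)*(30 + (-40/25 + 30/(-55)))) + y(-72) = 2*((-58 + 28)*(30 + (-40/25 + 30/(-55)))) - 2/(-72) = 2*(-30*(30 + (-40*1/25 + 30*(-1/55)))) - 2*(-1/72) = 2*(-30*(30 + (-8/5 - 6/11))) + 1/36 = 2*(-30*(30 - 118/55)) + 1/36 = 2*(-30*1532/55) + 1/36 = 2*(-9192/11) + 1/36 = -18384/11 + 1/36 = -661813/396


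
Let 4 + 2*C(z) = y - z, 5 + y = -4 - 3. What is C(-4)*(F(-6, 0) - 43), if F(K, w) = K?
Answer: 294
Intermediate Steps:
y = -12 (y = -5 + (-4 - 3) = -5 - 7 = -12)
C(z) = -8 - z/2 (C(z) = -2 + (-12 - z)/2 = -2 + (-6 - z/2) = -8 - z/2)
C(-4)*(F(-6, 0) - 43) = (-8 - 1/2*(-4))*(-6 - 43) = (-8 + 2)*(-49) = -6*(-49) = 294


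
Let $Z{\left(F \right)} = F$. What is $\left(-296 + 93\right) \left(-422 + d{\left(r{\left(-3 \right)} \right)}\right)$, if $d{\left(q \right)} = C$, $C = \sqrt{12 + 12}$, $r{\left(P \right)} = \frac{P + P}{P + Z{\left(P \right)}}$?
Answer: $85666 - 406 \sqrt{6} \approx 84672.0$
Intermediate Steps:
$r{\left(P \right)} = 1$ ($r{\left(P \right)} = \frac{P + P}{P + P} = \frac{2 P}{2 P} = 2 P \frac{1}{2 P} = 1$)
$C = 2 \sqrt{6}$ ($C = \sqrt{24} = 2 \sqrt{6} \approx 4.899$)
$d{\left(q \right)} = 2 \sqrt{6}$
$\left(-296 + 93\right) \left(-422 + d{\left(r{\left(-3 \right)} \right)}\right) = \left(-296 + 93\right) \left(-422 + 2 \sqrt{6}\right) = - 203 \left(-422 + 2 \sqrt{6}\right) = 85666 - 406 \sqrt{6}$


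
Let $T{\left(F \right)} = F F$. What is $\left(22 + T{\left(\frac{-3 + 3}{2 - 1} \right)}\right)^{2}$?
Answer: $484$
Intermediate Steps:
$T{\left(F \right)} = F^{2}$
$\left(22 + T{\left(\frac{-3 + 3}{2 - 1} \right)}\right)^{2} = \left(22 + \left(\frac{-3 + 3}{2 - 1}\right)^{2}\right)^{2} = \left(22 + \left(\frac{0}{1}\right)^{2}\right)^{2} = \left(22 + \left(0 \cdot 1\right)^{2}\right)^{2} = \left(22 + 0^{2}\right)^{2} = \left(22 + 0\right)^{2} = 22^{2} = 484$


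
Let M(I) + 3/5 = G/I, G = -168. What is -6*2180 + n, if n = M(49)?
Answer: -457941/35 ≈ -13084.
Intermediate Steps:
M(I) = -3/5 - 168/I
n = -141/35 (n = -3/5 - 168/49 = -3/5 - 168*1/49 = -3/5 - 24/7 = -141/35 ≈ -4.0286)
-6*2180 + n = -6*2180 - 141/35 = -13080 - 141/35 = -457941/35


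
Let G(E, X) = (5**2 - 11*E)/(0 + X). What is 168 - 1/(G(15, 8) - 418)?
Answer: 146330/871 ≈ 168.00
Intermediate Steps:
G(E, X) = (25 - 11*E)/X
168 - 1/(G(15, 8) - 418) = 168 - 1/((25 - 11*15)/8 - 418) = 168 - 1/((25 - 165)/8 - 418) = 168 - 1/((1/8)*(-140) - 418) = 168 - 1/(-35/2 - 418) = 168 - 1/(-871/2) = 168 - 1*(-2/871) = 168 + 2/871 = 146330/871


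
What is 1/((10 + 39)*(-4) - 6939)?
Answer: -1/7135 ≈ -0.00014015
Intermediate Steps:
1/((10 + 39)*(-4) - 6939) = 1/(49*(-4) - 6939) = 1/(-196 - 6939) = 1/(-7135) = -1/7135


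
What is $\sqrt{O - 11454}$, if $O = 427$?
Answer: $i \sqrt{11027} \approx 105.01 i$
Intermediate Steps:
$\sqrt{O - 11454} = \sqrt{427 - 11454} = \sqrt{-11027} = i \sqrt{11027}$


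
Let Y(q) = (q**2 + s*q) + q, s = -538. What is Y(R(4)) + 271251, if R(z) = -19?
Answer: 281815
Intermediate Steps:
Y(q) = q**2 - 537*q (Y(q) = (q**2 - 538*q) + q = q**2 - 537*q)
Y(R(4)) + 271251 = -19*(-537 - 19) + 271251 = -19*(-556) + 271251 = 10564 + 271251 = 281815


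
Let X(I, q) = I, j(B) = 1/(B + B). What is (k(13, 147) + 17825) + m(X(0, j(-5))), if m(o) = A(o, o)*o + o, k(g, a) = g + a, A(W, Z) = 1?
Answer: 17985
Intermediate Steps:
j(B) = 1/(2*B)
k(g, a) = a + g
m(o) = 2*o (m(o) = 1*o + o = o + o = 2*o)
(k(13, 147) + 17825) + m(X(0, j(-5))) = ((147 + 13) + 17825) + 2*0 = (160 + 17825) + 0 = 17985 + 0 = 17985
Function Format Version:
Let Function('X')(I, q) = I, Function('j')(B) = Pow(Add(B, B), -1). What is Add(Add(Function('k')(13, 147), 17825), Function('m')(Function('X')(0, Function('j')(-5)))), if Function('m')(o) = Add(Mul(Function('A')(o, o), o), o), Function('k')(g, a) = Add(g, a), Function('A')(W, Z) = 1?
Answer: 17985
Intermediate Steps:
Function('j')(B) = Mul(Rational(1, 2), Pow(B, -1)) (Function('j')(B) = Pow(Mul(2, B), -1) = Mul(Rational(1, 2), Pow(B, -1)))
Function('k')(g, a) = Add(a, g)
Function('m')(o) = Mul(2, o) (Function('m')(o) = Add(Mul(1, o), o) = Add(o, o) = Mul(2, o))
Add(Add(Function('k')(13, 147), 17825), Function('m')(Function('X')(0, Function('j')(-5)))) = Add(Add(Add(147, 13), 17825), Mul(2, 0)) = Add(Add(160, 17825), 0) = Add(17985, 0) = 17985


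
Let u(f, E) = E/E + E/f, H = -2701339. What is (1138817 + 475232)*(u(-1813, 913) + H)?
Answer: -7904848083906643/1813 ≈ -4.3601e+12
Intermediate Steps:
u(f, E) = 1 + E/f
(1138817 + 475232)*(u(-1813, 913) + H) = (1138817 + 475232)*((913 - 1813)/(-1813) - 2701339) = 1614049*(-1/1813*(-900) - 2701339) = 1614049*(900/1813 - 2701339) = 1614049*(-4897526707/1813) = -7904848083906643/1813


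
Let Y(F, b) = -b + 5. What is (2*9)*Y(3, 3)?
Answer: 36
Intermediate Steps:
Y(F, b) = 5 - b
(2*9)*Y(3, 3) = (2*9)*(5 - 1*3) = 18*(5 - 3) = 18*2 = 36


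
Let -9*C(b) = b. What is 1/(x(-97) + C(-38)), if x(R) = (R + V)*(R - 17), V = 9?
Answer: 9/90326 ≈ 9.9639e-5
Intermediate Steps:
C(b) = -b/9
x(R) = (-17 + R)*(9 + R) (x(R) = (R + 9)*(R - 17) = (9 + R)*(-17 + R) = (-17 + R)*(9 + R))
1/(x(-97) + C(-38)) = 1/((-153 + (-97)² - 8*(-97)) - ⅑*(-38)) = 1/((-153 + 9409 + 776) + 38/9) = 1/(10032 + 38/9) = 1/(90326/9) = 9/90326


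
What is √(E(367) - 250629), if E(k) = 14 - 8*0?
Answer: I*√250615 ≈ 500.61*I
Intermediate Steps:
E(k) = 14 (E(k) = 14 + 0 = 14)
√(E(367) - 250629) = √(14 - 250629) = √(-250615) = I*√250615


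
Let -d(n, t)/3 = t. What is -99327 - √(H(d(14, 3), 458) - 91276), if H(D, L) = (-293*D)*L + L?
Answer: -99327 - 16*√4363 ≈ -1.0038e+5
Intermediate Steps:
d(n, t) = -3*t
H(D, L) = L - 293*D*L (H(D, L) = -293*D*L + L = L - 293*D*L)
-99327 - √(H(d(14, 3), 458) - 91276) = -99327 - √(458*(1 - (-879)*3) - 91276) = -99327 - √(458*(1 - 293*(-9)) - 91276) = -99327 - √(458*(1 + 2637) - 91276) = -99327 - √(458*2638 - 91276) = -99327 - √(1208204 - 91276) = -99327 - √1116928 = -99327 - 16*√4363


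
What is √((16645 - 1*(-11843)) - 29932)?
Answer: 38*I ≈ 38.0*I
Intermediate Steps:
√((16645 - 1*(-11843)) - 29932) = √((16645 + 11843) - 29932) = √(28488 - 29932) = √(-1444) = 38*I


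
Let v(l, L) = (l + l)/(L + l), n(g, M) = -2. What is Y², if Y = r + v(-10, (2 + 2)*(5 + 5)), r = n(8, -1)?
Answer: 64/9 ≈ 7.1111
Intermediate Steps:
v(l, L) = 2*l/(L + l) (v(l, L) = (2*l)/(L + l) = 2*l/(L + l))
r = -2
Y = -8/3 (Y = -2 + 2*(-10)/((2 + 2)*(5 + 5) - 10) = -2 + 2*(-10)/(4*10 - 10) = -2 + 2*(-10)/(40 - 10) = -2 + 2*(-10)/30 = -2 + 2*(-10)*(1/30) = -2 - ⅔ = -8/3 ≈ -2.6667)
Y² = (-8/3)² = 64/9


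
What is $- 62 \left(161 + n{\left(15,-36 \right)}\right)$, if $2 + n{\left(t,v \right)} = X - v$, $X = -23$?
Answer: $-10664$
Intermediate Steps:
$n{\left(t,v \right)} = -25 - v$ ($n{\left(t,v \right)} = -2 - \left(23 + v\right) = -25 - v$)
$- 62 \left(161 + n{\left(15,-36 \right)}\right) = - 62 \left(161 - -11\right) = - 62 \left(161 + \left(-25 + 36\right)\right) = - 62 \left(161 + 11\right) = \left(-62\right) 172 = -10664$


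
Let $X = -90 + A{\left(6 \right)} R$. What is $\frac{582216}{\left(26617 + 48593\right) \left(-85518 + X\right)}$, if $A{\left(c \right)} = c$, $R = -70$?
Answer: $- \frac{24259}{269590245} \approx -8.9985 \cdot 10^{-5}$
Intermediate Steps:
$X = -510$ ($X = -90 + 6 \left(-70\right) = -90 - 420 = -510$)
$\frac{582216}{\left(26617 + 48593\right) \left(-85518 + X\right)} = \frac{582216}{\left(26617 + 48593\right) \left(-85518 - 510\right)} = \frac{582216}{75210 \left(-86028\right)} = \frac{582216}{-6470165880} = 582216 \left(- \frac{1}{6470165880}\right) = - \frac{24259}{269590245}$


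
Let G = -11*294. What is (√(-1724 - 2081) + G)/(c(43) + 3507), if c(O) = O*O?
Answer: -1617/2678 + I*√3805/5356 ≈ -0.60381 + 0.011517*I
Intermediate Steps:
c(O) = O²
G = -3234
(√(-1724 - 2081) + G)/(c(43) + 3507) = (√(-1724 - 2081) - 3234)/(43² + 3507) = (√(-3805) - 3234)/(1849 + 3507) = (I*√3805 - 3234)/5356 = (-3234 + I*√3805)*(1/5356) = -1617/2678 + I*√3805/5356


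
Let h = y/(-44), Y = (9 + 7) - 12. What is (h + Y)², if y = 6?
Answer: 7225/484 ≈ 14.928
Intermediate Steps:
Y = 4 (Y = 16 - 12 = 4)
h = -3/22 (h = 6/(-44) = 6*(-1/44) = -3/22 ≈ -0.13636)
(h + Y)² = (-3/22 + 4)² = (85/22)² = 7225/484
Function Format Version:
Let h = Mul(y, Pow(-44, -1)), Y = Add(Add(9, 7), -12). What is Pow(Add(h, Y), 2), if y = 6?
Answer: Rational(7225, 484) ≈ 14.928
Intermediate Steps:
Y = 4 (Y = Add(16, -12) = 4)
h = Rational(-3, 22) (h = Mul(6, Pow(-44, -1)) = Mul(6, Rational(-1, 44)) = Rational(-3, 22) ≈ -0.13636)
Pow(Add(h, Y), 2) = Pow(Add(Rational(-3, 22), 4), 2) = Pow(Rational(85, 22), 2) = Rational(7225, 484)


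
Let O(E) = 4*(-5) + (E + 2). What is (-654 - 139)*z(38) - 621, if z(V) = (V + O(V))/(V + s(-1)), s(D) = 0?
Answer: -34796/19 ≈ -1831.4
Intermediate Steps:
O(E) = -18 + E (O(E) = -20 + (2 + E) = -18 + E)
z(V) = (-18 + 2*V)/V (z(V) = (V + (-18 + V))/(V + 0) = (-18 + 2*V)/V)
(-654 - 139)*z(38) - 621 = (-654 - 139)*(2 - 18/38) - 621 = -793*(2 - 18*1/38) - 621 = -793*(2 - 9/19) - 621 = -793*29/19 - 621 = -22997/19 - 621 = -34796/19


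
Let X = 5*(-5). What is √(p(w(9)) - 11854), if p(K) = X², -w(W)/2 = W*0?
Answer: I*√11229 ≈ 105.97*I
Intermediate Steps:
w(W) = 0 (w(W) = -2*W*0 = -2*0 = 0)
X = -25
p(K) = 625 (p(K) = (-25)² = 625)
√(p(w(9)) - 11854) = √(625 - 11854) = √(-11229) = I*√11229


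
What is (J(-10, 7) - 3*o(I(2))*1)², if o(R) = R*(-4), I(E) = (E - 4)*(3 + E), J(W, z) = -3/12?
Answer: 231361/16 ≈ 14460.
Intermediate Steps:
J(W, z) = -¼ (J(W, z) = -3*1/12 = -¼)
I(E) = (-4 + E)*(3 + E)
o(R) = -4*R
(J(-10, 7) - 3*o(I(2))*1)² = (-¼ - (-12)*(-12 + 2² - 1*2)*1)² = (-¼ - (-12)*(-12 + 4 - 2)*1)² = (-¼ - (-12)*(-10)*1)² = (-¼ - 3*40*1)² = (-¼ - 120*1)² = (-¼ - 120)² = (-481/4)² = 231361/16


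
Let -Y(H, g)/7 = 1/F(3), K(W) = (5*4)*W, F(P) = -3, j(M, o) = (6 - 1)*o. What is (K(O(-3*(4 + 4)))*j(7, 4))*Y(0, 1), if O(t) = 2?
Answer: 5600/3 ≈ 1866.7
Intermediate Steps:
j(M, o) = 5*o
K(W) = 20*W
Y(H, g) = 7/3 (Y(H, g) = -7/(-3) = -7*(-⅓) = 7/3)
(K(O(-3*(4 + 4)))*j(7, 4))*Y(0, 1) = ((20*2)*(5*4))*(7/3) = (40*20)*(7/3) = 800*(7/3) = 5600/3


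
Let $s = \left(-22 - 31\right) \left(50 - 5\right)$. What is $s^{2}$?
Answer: $5688225$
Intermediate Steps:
$s = -2385$ ($s = \left(-53\right) 45 = -2385$)
$s^{2} = \left(-2385\right)^{2} = 5688225$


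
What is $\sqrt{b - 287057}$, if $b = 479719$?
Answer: $\sqrt{192662} \approx 438.93$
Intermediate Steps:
$\sqrt{b - 287057} = \sqrt{479719 - 287057} = \sqrt{192662}$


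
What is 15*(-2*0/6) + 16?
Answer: 16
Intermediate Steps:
15*(-2*0/6) + 16 = 15*(0*(⅙)) + 16 = 15*0 + 16 = 0 + 16 = 16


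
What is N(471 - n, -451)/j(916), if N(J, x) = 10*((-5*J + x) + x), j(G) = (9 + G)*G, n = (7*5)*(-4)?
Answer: -3957/84730 ≈ -0.046701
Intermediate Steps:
n = -140 (n = 35*(-4) = -140)
j(G) = G*(9 + G)
N(J, x) = -50*J + 20*x (N(J, x) = 10*((x - 5*J) + x) = 10*(-5*J + 2*x) = -50*J + 20*x)
N(471 - n, -451)/j(916) = (-50*(471 - 1*(-140)) + 20*(-451))/((916*(9 + 916))) = (-50*(471 + 140) - 9020)/((916*925)) = (-50*611 - 9020)/847300 = (-30550 - 9020)*(1/847300) = -39570*1/847300 = -3957/84730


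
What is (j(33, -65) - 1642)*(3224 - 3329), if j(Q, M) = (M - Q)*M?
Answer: -496440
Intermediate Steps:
j(Q, M) = M*(M - Q)
(j(33, -65) - 1642)*(3224 - 3329) = (-65*(-65 - 1*33) - 1642)*(3224 - 3329) = (-65*(-65 - 33) - 1642)*(-105) = (-65*(-98) - 1642)*(-105) = (6370 - 1642)*(-105) = 4728*(-105) = -496440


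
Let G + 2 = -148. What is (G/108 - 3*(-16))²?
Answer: 703921/324 ≈ 2172.6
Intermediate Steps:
G = -150 (G = -2 - 148 = -150)
(G/108 - 3*(-16))² = (-150/108 - 3*(-16))² = (-150*1/108 + 48)² = (-25/18 + 48)² = (839/18)² = 703921/324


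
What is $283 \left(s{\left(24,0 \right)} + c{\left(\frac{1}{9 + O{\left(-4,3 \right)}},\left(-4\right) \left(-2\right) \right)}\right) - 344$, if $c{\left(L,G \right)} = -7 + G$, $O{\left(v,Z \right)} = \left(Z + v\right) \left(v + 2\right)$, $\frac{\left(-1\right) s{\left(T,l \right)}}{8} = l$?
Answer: $-61$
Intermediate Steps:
$s{\left(T,l \right)} = - 8 l$
$O{\left(v,Z \right)} = \left(2 + v\right) \left(Z + v\right)$ ($O{\left(v,Z \right)} = \left(Z + v\right) \left(2 + v\right) = \left(2 + v\right) \left(Z + v\right)$)
$283 \left(s{\left(24,0 \right)} + c{\left(\frac{1}{9 + O{\left(-4,3 \right)}},\left(-4\right) \left(-2\right) \right)}\right) - 344 = 283 \left(\left(-8\right) 0 - -1\right) - 344 = 283 \left(0 + \left(-7 + 8\right)\right) - 344 = 283 \left(0 + 1\right) - 344 = 283 \cdot 1 - 344 = 283 - 344 = -61$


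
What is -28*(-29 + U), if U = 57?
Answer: -784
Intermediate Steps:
-28*(-29 + U) = -28*(-29 + 57) = -28*28 = -784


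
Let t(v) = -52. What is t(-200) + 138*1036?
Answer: 142916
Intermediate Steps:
t(-200) + 138*1036 = -52 + 138*1036 = -52 + 142968 = 142916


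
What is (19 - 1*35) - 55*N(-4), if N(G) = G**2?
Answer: -896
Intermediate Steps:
(19 - 1*35) - 55*N(-4) = (19 - 1*35) - 55*(-4)**2 = (19 - 35) - 55*16 = -16 - 880 = -896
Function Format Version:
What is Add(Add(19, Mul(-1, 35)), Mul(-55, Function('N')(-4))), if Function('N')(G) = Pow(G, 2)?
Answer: -896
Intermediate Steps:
Add(Add(19, Mul(-1, 35)), Mul(-55, Function('N')(-4))) = Add(Add(19, Mul(-1, 35)), Mul(-55, Pow(-4, 2))) = Add(Add(19, -35), Mul(-55, 16)) = Add(-16, -880) = -896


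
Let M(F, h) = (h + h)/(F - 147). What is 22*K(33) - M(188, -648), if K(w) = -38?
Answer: -32980/41 ≈ -804.39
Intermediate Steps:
M(F, h) = 2*h/(-147 + F) (M(F, h) = (2*h)/(-147 + F) = 2*h/(-147 + F))
22*K(33) - M(188, -648) = 22*(-38) - 2*(-648)/(-147 + 188) = -836 - 2*(-648)/41 = -836 - 1*(-1296/41) = -836 + 1296/41 = -32980/41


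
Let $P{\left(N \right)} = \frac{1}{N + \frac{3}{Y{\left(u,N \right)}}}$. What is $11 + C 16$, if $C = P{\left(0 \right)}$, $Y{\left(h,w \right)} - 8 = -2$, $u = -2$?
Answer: $43$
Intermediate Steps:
$Y{\left(h,w \right)} = 6$ ($Y{\left(h,w \right)} = 8 - 2 = 6$)
$P{\left(N \right)} = \frac{1}{\frac{1}{2} + N}$ ($P{\left(N \right)} = \frac{1}{N + \frac{3}{6}} = \frac{1}{N + 3 \cdot \frac{1}{6}} = \frac{1}{N + \frac{1}{2}} = \frac{1}{\frac{1}{2} + N}$)
$C = 2$ ($C = \frac{2}{1 + 2 \cdot 0} = \frac{2}{1 + 0} = \frac{2}{1} = 2 \cdot 1 = 2$)
$11 + C 16 = 11 + 2 \cdot 16 = 11 + 32 = 43$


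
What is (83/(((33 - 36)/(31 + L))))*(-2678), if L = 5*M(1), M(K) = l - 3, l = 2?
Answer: 5779124/3 ≈ 1.9264e+6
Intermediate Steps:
M(K) = -1 (M(K) = 2 - 3 = -1)
L = -5 (L = 5*(-1) = -5)
(83/(((33 - 36)/(31 + L))))*(-2678) = (83/(((33 - 36)/(31 - 5))))*(-2678) = (83/((-3/26)))*(-2678) = (83/((-3*1/26)))*(-2678) = (83/(-3/26))*(-2678) = (83*(-26/3))*(-2678) = -2158/3*(-2678) = 5779124/3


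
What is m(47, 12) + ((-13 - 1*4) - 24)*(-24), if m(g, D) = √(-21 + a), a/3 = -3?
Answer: 984 + I*√30 ≈ 984.0 + 5.4772*I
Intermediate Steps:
a = -9 (a = 3*(-3) = -9)
m(g, D) = I*√30 (m(g, D) = √(-21 - 9) = √(-30) = I*√30)
m(47, 12) + ((-13 - 1*4) - 24)*(-24) = I*√30 + ((-13 - 1*4) - 24)*(-24) = I*√30 + ((-13 - 4) - 24)*(-24) = I*√30 + (-17 - 24)*(-24) = I*√30 - 41*(-24) = I*√30 + 984 = 984 + I*√30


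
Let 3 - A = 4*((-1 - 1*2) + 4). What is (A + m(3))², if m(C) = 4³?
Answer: 3969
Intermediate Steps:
m(C) = 64
A = -1 (A = 3 - 4*((-1 - 1*2) + 4) = 3 - 4*((-1 - 2) + 4) = 3 - 4*(-3 + 4) = 3 - 4 = -1)
(A + m(3))² = (-1 + 64)² = 63² = 3969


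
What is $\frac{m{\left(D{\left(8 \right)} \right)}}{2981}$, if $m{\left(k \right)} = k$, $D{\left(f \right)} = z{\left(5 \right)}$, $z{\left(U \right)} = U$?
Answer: $\frac{5}{2981} \approx 0.0016773$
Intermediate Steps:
$D{\left(f \right)} = 5$
$\frac{m{\left(D{\left(8 \right)} \right)}}{2981} = \frac{5}{2981}$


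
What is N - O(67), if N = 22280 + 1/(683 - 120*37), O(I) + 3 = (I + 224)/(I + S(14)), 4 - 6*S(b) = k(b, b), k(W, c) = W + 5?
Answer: 3599112032/161551 ≈ 22279.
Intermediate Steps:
k(W, c) = 5 + W
S(b) = -⅙ - b/6 (S(b) = ⅔ - (5 + b)/6 = ⅔ + (-⅚ - b/6) = -⅙ - b/6)
O(I) = -3 + (224 + I)/(-5/2 + I) (O(I) = -3 + (I + 224)/(I + (-⅙ - ⅙*14)) = -3 + (224 + I)/(I + (-⅙ - 7/3)) = -3 + (224 + I)/(I - 5/2) = -3 + (224 + I)/(-5/2 + I))
N = 83705959/3757 (N = 22280 + 1/(683 - 4440) = 22280 + 1/(-3757) = 22280 - 1/3757 = 83705959/3757 ≈ 22280.)
N - O(67) = 83705959/3757 - (463 - 4*67)/(-5 + 2*67) = 83705959/3757 - (463 - 268)/(-5 + 134) = 83705959/3757 - 195/129 = 83705959/3757 - 1*65/43 = 83705959/3757 - 65/43 = 3599112032/161551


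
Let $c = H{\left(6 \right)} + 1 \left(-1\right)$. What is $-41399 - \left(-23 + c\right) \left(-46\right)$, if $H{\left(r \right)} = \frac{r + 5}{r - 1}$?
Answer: $- \frac{212009}{5} \approx -42402.0$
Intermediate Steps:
$H{\left(r \right)} = \frac{5 + r}{-1 + r}$
$c = \frac{6}{5}$ ($c = \frac{5 + 6}{-1 + 6} + 1 \left(-1\right) = \frac{1}{5} \cdot 11 - 1 = \frac{11}{5} - 1 = \frac{6}{5} \approx 1.2$)
$-41399 - \left(-23 + c\right) \left(-46\right) = -41399 - \left(-23 + \frac{6}{5}\right) \left(-46\right) = -41399 - \left(- \frac{109}{5}\right) \left(-46\right) = -41399 - \frac{5014}{5} = - \frac{212009}{5}$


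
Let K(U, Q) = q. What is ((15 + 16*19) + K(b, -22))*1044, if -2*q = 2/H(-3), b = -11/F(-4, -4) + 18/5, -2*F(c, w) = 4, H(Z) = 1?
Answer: 331992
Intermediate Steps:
F(c, w) = -2 (F(c, w) = -½*4 = -2)
b = 91/10 (b = -11/(-2) + 18/5 = -11*(-½) + 18*(⅕) = 11/2 + 18/5 = 91/10 ≈ 9.1000)
q = -1 (q = -1/1 = -1 ≈ -1.0000)
K(U, Q) = -1
((15 + 16*19) + K(b, -22))*1044 = ((15 + 16*19) - 1)*1044 = ((15 + 304) - 1)*1044 = (319 - 1)*1044 = 318*1044 = 331992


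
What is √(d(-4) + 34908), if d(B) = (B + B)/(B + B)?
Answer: √34909 ≈ 186.84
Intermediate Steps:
d(B) = 1 (d(B) = (2*B)/((2*B)) = (2*B)*(1/(2*B)) = 1)
√(d(-4) + 34908) = √(1 + 34908) = √34909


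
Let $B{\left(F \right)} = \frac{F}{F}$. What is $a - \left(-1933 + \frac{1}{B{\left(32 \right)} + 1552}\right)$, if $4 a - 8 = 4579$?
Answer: $\frac{19131403}{6212} \approx 3079.8$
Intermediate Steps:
$a = \frac{4587}{4}$ ($a = 2 + \frac{1}{4} \cdot 4579 = 2 + \frac{4579}{4} = \frac{4587}{4} \approx 1146.8$)
$B{\left(F \right)} = 1$
$a - \left(-1933 + \frac{1}{B{\left(32 \right)} + 1552}\right) = \frac{4587}{4} - \left(-1933 + \frac{1}{1 + 1552}\right) = \frac{4587}{4} - \left(-1933 + \frac{1}{1553}\right) = \frac{4587}{4} - - \frac{3001948}{1553} = \frac{4587}{4} + \frac{3001948}{1553} = \frac{19131403}{6212}$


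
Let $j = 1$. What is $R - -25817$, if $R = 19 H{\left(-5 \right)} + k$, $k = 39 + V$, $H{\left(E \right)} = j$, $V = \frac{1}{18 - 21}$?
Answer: $\frac{77624}{3} \approx 25875.0$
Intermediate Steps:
$V = - \frac{1}{3}$ ($V = \frac{1}{-3} = - \frac{1}{3} \approx -0.33333$)
$H{\left(E \right)} = 1$
$k = \frac{116}{3}$ ($k = 39 - \frac{1}{3} = \frac{116}{3} \approx 38.667$)
$R = \frac{173}{3}$ ($R = 19 \cdot 1 + \frac{116}{3} = 19 + \frac{116}{3} = \frac{173}{3} \approx 57.667$)
$R - -25817 = \frac{173}{3} - -25817 = \frac{173}{3} + 25817 = \frac{77624}{3}$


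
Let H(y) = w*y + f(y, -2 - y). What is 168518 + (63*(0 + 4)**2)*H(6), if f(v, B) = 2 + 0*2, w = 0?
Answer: 170534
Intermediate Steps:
f(v, B) = 2 (f(v, B) = 2 + 0 = 2)
H(y) = 2 (H(y) = 0*y + 2 = 0 + 2 = 2)
168518 + (63*(0 + 4)**2)*H(6) = 168518 + (63*(0 + 4)**2)*2 = 168518 + (63*4**2)*2 = 168518 + (63*16)*2 = 168518 + 1008*2 = 168518 + 2016 = 170534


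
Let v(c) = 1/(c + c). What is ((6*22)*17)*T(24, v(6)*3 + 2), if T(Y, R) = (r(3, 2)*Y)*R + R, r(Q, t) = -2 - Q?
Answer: -600831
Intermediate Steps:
v(c) = 1/(2*c)
T(Y, R) = R - 5*R*Y (T(Y, R) = ((-2 - 1*3)*Y)*R + R = ((-2 - 3)*Y)*R + R = (-5*Y)*R + R = -5*R*Y + R = R - 5*R*Y)
((6*22)*17)*T(24, v(6)*3 + 2) = ((6*22)*17)*((((1/2)/6)*3 + 2)*(1 - 5*24)) = (132*17)*((((1/2)*(1/6))*3 + 2)*(1 - 120)) = 2244*(((1/12)*3 + 2)*(-119)) = 2244*((1/4 + 2)*(-119)) = 2244*((9/4)*(-119)) = 2244*(-1071/4) = -600831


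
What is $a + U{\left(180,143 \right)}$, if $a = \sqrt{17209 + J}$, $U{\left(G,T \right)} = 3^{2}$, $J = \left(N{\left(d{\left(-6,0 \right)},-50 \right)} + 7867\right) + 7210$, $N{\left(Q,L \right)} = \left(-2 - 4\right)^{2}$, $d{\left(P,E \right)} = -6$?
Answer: $9 + \sqrt{32322} \approx 188.78$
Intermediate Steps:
$N{\left(Q,L \right)} = 36$ ($N{\left(Q,L \right)} = \left(-6\right)^{2} = 36$)
$J = 15113$ ($J = \left(36 + 7867\right) + 7210 = 7903 + 7210 = 15113$)
$U{\left(G,T \right)} = 9$
$a = \sqrt{32322}$ ($a = \sqrt{17209 + 15113} = \sqrt{32322} \approx 179.78$)
$a + U{\left(180,143 \right)} = \sqrt{32322} + 9 = 9 + \sqrt{32322}$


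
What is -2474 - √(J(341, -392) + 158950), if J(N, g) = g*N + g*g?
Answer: -2474 - √178942 ≈ -2897.0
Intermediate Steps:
J(N, g) = g² + N*g (J(N, g) = N*g + g² = g² + N*g)
-2474 - √(J(341, -392) + 158950) = -2474 - √(-392*(341 - 392) + 158950) = -2474 - √(-392*(-51) + 158950) = -2474 - √(19992 + 158950) = -2474 - √178942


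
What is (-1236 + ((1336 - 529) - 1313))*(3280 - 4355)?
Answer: 1872650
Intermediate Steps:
(-1236 + ((1336 - 529) - 1313))*(3280 - 4355) = (-1236 + (807 - 1313))*(-1075) = (-1236 - 506)*(-1075) = -1742*(-1075) = 1872650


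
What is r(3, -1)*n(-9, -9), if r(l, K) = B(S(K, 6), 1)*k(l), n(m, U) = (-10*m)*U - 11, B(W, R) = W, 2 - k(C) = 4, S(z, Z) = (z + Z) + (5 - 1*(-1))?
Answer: 18062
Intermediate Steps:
S(z, Z) = 6 + Z + z (S(z, Z) = (Z + z) + (5 + 1) = (Z + z) + 6 = 6 + Z + z)
k(C) = -2 (k(C) = 2 - 1*4 = 2 - 4 = -2)
n(m, U) = -11 - 10*U*m (n(m, U) = -10*U*m - 11 = -11 - 10*U*m)
r(l, K) = -24 - 2*K (r(l, K) = (6 + 6 + K)*(-2) = (12 + K)*(-2) = -24 - 2*K)
r(3, -1)*n(-9, -9) = (-24 - 2*(-1))*(-11 - 10*(-9)*(-9)) = (-24 + 2)*(-11 - 810) = -22*(-821) = 18062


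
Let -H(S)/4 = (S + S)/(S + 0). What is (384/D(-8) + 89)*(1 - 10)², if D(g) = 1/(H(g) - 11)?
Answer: -583767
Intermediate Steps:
H(S) = -8 (H(S) = -4*(S + S)/(S + 0) = -4*2*S/S = -4*2 = -8)
D(g) = -1/19 (D(g) = 1/(-8 - 11) = 1/(-19) = -1/19)
(384/D(-8) + 89)*(1 - 10)² = (384/(-1/19) + 89)*(1 - 10)² = (384*(-19) + 89)*(-9)² = (-7296 + 89)*81 = -7207*81 = -583767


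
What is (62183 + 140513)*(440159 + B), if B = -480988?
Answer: -8275874984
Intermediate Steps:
(62183 + 140513)*(440159 + B) = (62183 + 140513)*(440159 - 480988) = 202696*(-40829) = -8275874984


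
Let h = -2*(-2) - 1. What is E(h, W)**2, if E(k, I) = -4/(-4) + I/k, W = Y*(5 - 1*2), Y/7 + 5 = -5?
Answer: 4761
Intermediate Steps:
Y = -70 (Y = -35 + 7*(-5) = -35 - 35 = -70)
h = 3 (h = 4 - 1 = 3)
W = -210 (W = -70*(5 - 1*2) = -70*(5 - 2) = -70*3 = -210)
E(k, I) = 1 + I/k (E(k, I) = -4*(-1/4) + I/k = 1 + I/k)
E(h, W)**2 = ((-210 + 3)/3)**2 = ((1/3)*(-207))**2 = (-69)**2 = 4761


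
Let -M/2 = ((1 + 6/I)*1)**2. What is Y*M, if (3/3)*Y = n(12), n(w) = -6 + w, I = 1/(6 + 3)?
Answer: -36300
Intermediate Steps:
I = 1/9 ≈ 0.11111
Y = 6 (Y = -6 + 12 = 6)
M = -6050 (M = -2*(1 + 6/(1/9))**2 = -2*(1 + 6*9)**2 = -2*(1 + 54)**2 = -2*(55*1)**2 = -2*55**2 = -2*3025 = -6050)
Y*M = 6*(-6050) = -36300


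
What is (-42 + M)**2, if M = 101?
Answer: 3481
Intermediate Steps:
(-42 + M)**2 = (-42 + 101)**2 = 59**2 = 3481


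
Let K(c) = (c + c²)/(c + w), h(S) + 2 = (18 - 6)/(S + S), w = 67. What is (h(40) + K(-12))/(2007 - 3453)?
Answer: -11/28920 ≈ -0.00038036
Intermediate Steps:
h(S) = -2 + 6/S (h(S) = -2 + (18 - 6)/(S + S) = -2 + 12/((2*S)) = -2 + 12*(1/(2*S)) = -2 + 6/S)
K(c) = (c + c²)/(67 + c) (K(c) = (c + c²)/(c + 67) = (c + c²)/(67 + c))
(h(40) + K(-12))/(2007 - 3453) = ((-2 + 6/40) - 12*(1 - 12)/(67 - 12))/(2007 - 3453) = ((-2 + 6*(1/40)) - 12*(-11)/55)/(-1446) = ((-2 + 3/20) - 12*1/55*(-11))*(-1/1446) = (-37/20 + 12/5)*(-1/1446) = (11/20)*(-1/1446) = -11/28920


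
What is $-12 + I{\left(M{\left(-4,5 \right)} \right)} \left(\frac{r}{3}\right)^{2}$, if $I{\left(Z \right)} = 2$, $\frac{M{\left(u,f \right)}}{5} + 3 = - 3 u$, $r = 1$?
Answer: $- \frac{106}{9} \approx -11.778$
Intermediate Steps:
$M{\left(u,f \right)} = -15 - 15 u$ ($M{\left(u,f \right)} = -15 + 5 \left(- 3 u\right) = -15 - 15 u$)
$-12 + I{\left(M{\left(-4,5 \right)} \right)} \left(\frac{r}{3}\right)^{2} = -12 + 2 \left(1 \cdot \frac{1}{3}\right)^{2} = -12 + \frac{2}{9} = - \frac{106}{9}$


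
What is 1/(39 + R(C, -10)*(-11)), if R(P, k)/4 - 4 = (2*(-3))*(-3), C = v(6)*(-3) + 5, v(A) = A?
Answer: -1/929 ≈ -0.0010764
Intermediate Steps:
C = -13 (C = 6*(-3) + 5 = -18 + 5 = -13)
R(P, k) = 88 (R(P, k) = 16 + 4*((2*(-3))*(-3)) = 16 + 4*(-6*(-3)) = 16 + 4*18 = 16 + 72 = 88)
1/(39 + R(C, -10)*(-11)) = 1/(39 + 88*(-11)) = 1/(39 - 968) = 1/(-929) = -1/929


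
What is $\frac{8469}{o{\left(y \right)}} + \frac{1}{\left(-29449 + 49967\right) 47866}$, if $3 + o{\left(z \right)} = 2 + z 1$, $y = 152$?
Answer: $\frac{8317528445923}{148299302788} \approx 56.086$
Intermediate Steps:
$o{\left(z \right)} = -1 + z$ ($o{\left(z \right)} = -3 + \left(2 + z 1\right) = -3 + \left(2 + z\right) = -1 + z$)
$\frac{8469}{o{\left(y \right)}} + \frac{1}{\left(-29449 + 49967\right) 47866} = \frac{8469}{-1 + 152} + \frac{1}{\left(-29449 + 49967\right) 47866} = \frac{8469}{151} + \frac{1}{20518} \cdot \frac{1}{47866} = 8469 \cdot \frac{1}{151} + \frac{1}{20518} \cdot \frac{1}{47866} = \frac{8469}{151} + \frac{1}{982114588} = \frac{8317528445923}{148299302788}$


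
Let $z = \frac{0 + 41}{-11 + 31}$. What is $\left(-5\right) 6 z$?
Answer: $- \frac{123}{2} \approx -61.5$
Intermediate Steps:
$z = \frac{41}{20} \approx 2.05$
$\left(-5\right) 6 z = \left(-5\right) 6 \cdot \frac{41}{20} = \left(-30\right) \frac{41}{20} = - \frac{123}{2}$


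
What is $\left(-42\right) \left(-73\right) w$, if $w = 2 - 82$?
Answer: $-245280$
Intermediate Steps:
$w = -80$
$\left(-42\right) \left(-73\right) w = \left(-42\right) \left(-73\right) \left(-80\right) = 3066 \left(-80\right) = -245280$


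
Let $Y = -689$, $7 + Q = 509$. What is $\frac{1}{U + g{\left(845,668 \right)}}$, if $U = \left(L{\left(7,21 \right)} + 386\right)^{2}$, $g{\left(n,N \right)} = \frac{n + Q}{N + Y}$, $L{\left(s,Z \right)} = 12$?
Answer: $\frac{7}{1108379} \approx 6.3155 \cdot 10^{-6}$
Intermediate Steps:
$Q = 502$ ($Q = -7 + 509 = 502$)
$g{\left(n,N \right)} = \frac{502 + n}{-689 + N}$ ($g{\left(n,N \right)} = \frac{n + 502}{N - 689} = \frac{502 + n}{-689 + N}$)
$U = 158404$ ($U = \left(12 + 386\right)^{2} = 398^{2} = 158404$)
$\frac{1}{U + g{\left(845,668 \right)}} = \frac{1}{158404 + \frac{502 + 845}{-689 + 668}} = \frac{1}{158404 + \frac{1}{-21} \cdot 1347} = \frac{1}{158404 - \frac{449}{7}} = \frac{1}{\frac{1108379}{7}} = \frac{7}{1108379}$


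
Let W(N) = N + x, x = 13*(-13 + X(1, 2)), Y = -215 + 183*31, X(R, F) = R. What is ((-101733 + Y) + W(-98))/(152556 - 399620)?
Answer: 96529/247064 ≈ 0.39070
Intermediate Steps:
Y = 5458 (Y = -215 + 5673 = 5458)
x = -156 (x = 13*(-13 + 1) = 13*(-12) = -156)
W(N) = -156 + N (W(N) = N - 156 = -156 + N)
((-101733 + Y) + W(-98))/(152556 - 399620) = ((-101733 + 5458) + (-156 - 98))/(152556 - 399620) = (-96275 - 254)/(-247064) = -96529*(-1/247064) = 96529/247064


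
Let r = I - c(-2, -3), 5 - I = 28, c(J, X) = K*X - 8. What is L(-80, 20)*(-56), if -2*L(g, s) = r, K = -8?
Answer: -1092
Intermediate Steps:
c(J, X) = -8 - 8*X (c(J, X) = -8*X - 8 = -8 - 8*X)
I = -23 (I = 5 - 1*28 = 5 - 28 = -23)
r = -39 (r = -23 - (-8 - 8*(-3)) = -23 - (-8 + 24) = -23 - 1*16 = -23 - 16 = -39)
L(g, s) = 39/2 (L(g, s) = -½*(-39) = 39/2)
L(-80, 20)*(-56) = (39/2)*(-56) = -1092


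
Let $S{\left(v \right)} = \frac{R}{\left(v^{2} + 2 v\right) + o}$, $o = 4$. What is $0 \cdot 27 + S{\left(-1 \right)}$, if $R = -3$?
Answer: $-1$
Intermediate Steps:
$S{\left(v \right)} = - \frac{3}{4 + v^{2} + 2 v}$ ($S{\left(v \right)} = - \frac{3}{\left(v^{2} + 2 v\right) + 4} = - \frac{3}{4 + v^{2} + 2 v}$)
$0 \cdot 27 + S{\left(-1 \right)} = 0 \cdot 27 - \frac{3}{4 + \left(-1\right)^{2} + 2 \left(-1\right)} = 0 - \frac{3}{4 + 1 - 2} = 0 - \frac{3}{3} = 0 - 1 = -1$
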